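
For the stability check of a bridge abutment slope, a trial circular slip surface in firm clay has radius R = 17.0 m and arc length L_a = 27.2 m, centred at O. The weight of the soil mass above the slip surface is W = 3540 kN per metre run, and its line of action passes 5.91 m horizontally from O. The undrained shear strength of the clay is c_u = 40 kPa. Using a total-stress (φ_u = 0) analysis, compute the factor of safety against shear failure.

Taking moments about the centre O, the resisting moment is provided by the undrained shear strength acting along the arc:
M_R = c_u·L_a·R = 40·27.20·17.0 = 18496.0 kN·m/m
M_D = W·d = 3540·5.91 = 20921.4 kN·m/m
FS = M_R / M_D = 18496.0 / 20921.4 = 0.884

FS = 0.88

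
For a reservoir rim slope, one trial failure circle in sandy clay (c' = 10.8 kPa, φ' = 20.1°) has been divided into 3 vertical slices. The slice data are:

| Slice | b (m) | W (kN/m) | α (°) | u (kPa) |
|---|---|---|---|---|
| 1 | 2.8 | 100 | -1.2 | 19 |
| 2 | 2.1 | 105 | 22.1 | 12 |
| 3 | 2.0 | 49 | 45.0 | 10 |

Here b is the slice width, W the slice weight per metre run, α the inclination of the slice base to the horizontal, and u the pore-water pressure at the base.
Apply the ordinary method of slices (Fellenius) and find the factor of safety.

Ordinary method of slices: FS = Σ[c'·Δl_i + (W_i cosα_i − u_i·Δl_i)·tanφ'] / Σ W_i sinα_i, with Δl_i = b_i / cosα_i.
Slice 1: Δl = 2.8/cos(-1.2°) = 2.801 m; N'_1 = 100·cos(-1.2°) − 19·2.801 = 46.8; c'Δl = 30.25; W sinα = -2.1
Slice 2: Δl = 2.1/cos22.1° = 2.267 m; N'_2 = 105·cos22.1° − 12·2.267 = 70.1; c'Δl = 24.48; W sinα = 39.5
Slice 3: Δl = 2.0/cos45.0° = 2.828 m; N'_3 = 49·cos45.0° − 10·2.828 = 6.4; c'Δl = 30.55; W sinα = 34.6
Σc'Δl = 85.3 kN/m; ΣN' = 123.2 kN/m; ΣW sinα = 72.1 kN/m
Resisting = 85.3 + 123.2·tan20.1° = 85.3 + 45.1 = 130.4 kN/m
FS = 130.4 / 72.1 = 1.809

FS = 1.81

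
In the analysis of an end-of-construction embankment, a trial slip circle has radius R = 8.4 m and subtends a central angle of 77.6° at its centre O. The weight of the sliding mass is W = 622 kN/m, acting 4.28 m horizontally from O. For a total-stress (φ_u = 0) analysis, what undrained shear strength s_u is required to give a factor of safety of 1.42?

s_u = 39.6 kPa

FS = s_u·L_a·R / (W·d), so s_u = FS·W·d / (L_a·R).
Arc length L_a = R·θ = 8.4·(77.6°·π/180) = 8.4·1.3544 = 11.38 m
s_u = 1.42·622·4.28 / (11.38·8.4) = 3780.3 / 95.56 = 39.56 kPa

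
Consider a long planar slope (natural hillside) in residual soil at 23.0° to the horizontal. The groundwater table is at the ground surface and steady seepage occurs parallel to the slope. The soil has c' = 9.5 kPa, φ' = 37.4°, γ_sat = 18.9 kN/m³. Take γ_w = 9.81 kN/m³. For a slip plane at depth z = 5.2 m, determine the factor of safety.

FS = 1.14

With seepage parallel to the slope and the water table at the surface, the effective normal stress on the slip plane uses the buoyant unit weight γ' = γ_sat − γ_w while the driving shear stress uses γ_sat:
FS = [c' + γ' z cos²β tanφ'] / [γ_sat z sinβ cosβ]
γ' = 18.9 − 9.81 = 9.09 kN/m³
Numerator = 9.5 + 9.09·5.2·cos²23.0°·tan37.4° = 9.5 + 9.09·5.2·0.8473·0.7646 = 40.122 kPa
Denominator = 18.9·5.2·sin23.0°·cos23.0° = 18.9·5.2·0.3907·0.9205 = 35.348 kPa
FS = 40.122 / 35.348 = 1.135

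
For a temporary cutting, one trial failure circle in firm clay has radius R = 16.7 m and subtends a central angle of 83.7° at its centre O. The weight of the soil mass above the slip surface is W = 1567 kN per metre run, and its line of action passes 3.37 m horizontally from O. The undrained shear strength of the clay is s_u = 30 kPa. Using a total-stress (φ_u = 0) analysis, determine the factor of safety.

Taking moments about the centre O, the resisting moment is provided by the undrained shear strength acting along the arc:
Arc length L_a = R·θ = 16.7·(83.7°·π/180) = 16.7·1.4608 = 24.40 m
M_R = s_u·L_a·R = 30·24.40·16.7 = 12222.4 kN·m/m
M_D = W·d = 1567·3.37 = 5280.8 kN·m/m
FS = M_R / M_D = 12222.4 / 5280.8 = 2.315

FS = 2.31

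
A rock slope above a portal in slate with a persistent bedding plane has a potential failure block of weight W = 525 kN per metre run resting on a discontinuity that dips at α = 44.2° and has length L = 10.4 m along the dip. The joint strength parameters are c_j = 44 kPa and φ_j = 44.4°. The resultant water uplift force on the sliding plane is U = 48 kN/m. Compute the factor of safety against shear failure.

Resolving the block weight along and normal to the plane and applying the Mohr–Coulomb strength on the joint:
N' = W cosα − U = 525·cos44.2° − 48 = 328.4 kN/m
Driving force T = W sinα = 525·sin44.2° = 366.0 kN/m
Resisting force R = c_j·L + N'·tanφ_j = 44·10.4 + 328.4·tan44.4° = 457.6 + 321.6 = 779.2 kN/m
FS = R / T = 779.2 / 366.0 = 2.129

FS = 2.13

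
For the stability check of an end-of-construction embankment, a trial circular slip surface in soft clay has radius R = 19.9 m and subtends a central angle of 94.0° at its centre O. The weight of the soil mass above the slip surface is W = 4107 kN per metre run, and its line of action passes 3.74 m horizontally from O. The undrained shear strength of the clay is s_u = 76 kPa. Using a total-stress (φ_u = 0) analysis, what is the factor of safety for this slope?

Taking moments about the centre O, the resisting moment is provided by the undrained shear strength acting along the arc:
Arc length L_a = R·θ = 19.9·(94.0°·π/180) = 19.9·1.6406 = 32.65 m
M_R = s_u·L_a·R = 76·32.65·19.9 = 49377.0 kN·m/m
M_D = W·d = 4107·3.74 = 15360.2 kN·m/m
FS = M_R / M_D = 49377.0 / 15360.2 = 3.215

FS = 3.21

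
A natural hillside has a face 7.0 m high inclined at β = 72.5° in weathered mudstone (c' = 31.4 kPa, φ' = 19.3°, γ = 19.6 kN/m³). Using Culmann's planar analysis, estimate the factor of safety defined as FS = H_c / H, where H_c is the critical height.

H_c = (4c'/γ) · sinβ cosφ' / [1 − cos(β − φ')]
    = (4·31.4/19.6) · sin72.5°·cos19.3° / [1 − cos53.2°]
    = 6.408 · 0.9001 / 0.4010 = 14.39 m
FS = H_c / H = 14.39 / 7.0 = 2.055

FS = 2.06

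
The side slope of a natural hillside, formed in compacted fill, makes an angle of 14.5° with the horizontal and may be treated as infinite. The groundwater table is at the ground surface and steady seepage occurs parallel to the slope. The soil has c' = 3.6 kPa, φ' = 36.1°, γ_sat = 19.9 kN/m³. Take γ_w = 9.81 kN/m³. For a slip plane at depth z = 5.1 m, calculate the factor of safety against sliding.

With seepage parallel to the slope and the water table at the surface, the effective normal stress on the slip plane uses the buoyant unit weight γ' = γ_sat − γ_w while the driving shear stress uses γ_sat:
FS = [c' + γ' z cos²β tanφ'] / [γ_sat z sinβ cosβ]
γ' = 19.9 − 9.81 = 10.09 kN/m³
Numerator = 3.6 + 10.09·5.1·cos²14.5°·tan36.1° = 3.6 + 10.09·5.1·0.9373·0.7292 = 38.772 kPa
Denominator = 19.9·5.1·sin14.5°·cos14.5° = 19.9·5.1·0.2504·0.9681 = 24.602 kPa
FS = 38.772 / 24.602 = 1.576

FS = 1.58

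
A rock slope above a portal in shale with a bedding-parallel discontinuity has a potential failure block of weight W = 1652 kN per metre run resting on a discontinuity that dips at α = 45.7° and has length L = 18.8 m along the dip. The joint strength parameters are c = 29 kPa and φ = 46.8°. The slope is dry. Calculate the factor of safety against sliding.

FS = 1.50

Resolving the block weight along and normal to the plane and applying the Mohr–Coulomb strength on the joint:
N' = W cosα = 1652·cos45.7° = 1153.8 kN/m
Driving force T = W sinα = 1652·sin45.7° = 1182.3 kN/m
Resisting force R = c·L + N'·tanφ = 29·18.8 + 1153.8·tan46.8° = 545.2 + 1228.7 = 1773.9 kN/m
FS = R / T = 1773.9 / 1182.3 = 1.500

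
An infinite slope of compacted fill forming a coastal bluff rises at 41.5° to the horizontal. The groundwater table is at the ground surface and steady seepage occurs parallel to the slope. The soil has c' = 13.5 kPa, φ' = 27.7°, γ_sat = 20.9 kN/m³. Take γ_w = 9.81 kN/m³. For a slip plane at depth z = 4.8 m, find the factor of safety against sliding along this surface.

With seepage parallel to the slope and the water table at the surface, the effective normal stress on the slip plane uses the buoyant unit weight γ' = γ_sat − γ_w while the driving shear stress uses γ_sat:
FS = [c' + γ' z cos²β tanφ'] / [γ_sat z sinβ cosβ]
γ' = 20.9 − 9.81 = 11.09 kN/m³
Numerator = 13.5 + 11.09·4.8·cos²41.5°·tan27.7° = 13.5 + 11.09·4.8·0.5609·0.5250 = 29.177 kPa
Denominator = 20.9·4.8·sin41.5°·cos41.5° = 20.9·4.8·0.6626·0.7490 = 49.786 kPa
FS = 29.177 / 49.786 = 0.586

FS = 0.59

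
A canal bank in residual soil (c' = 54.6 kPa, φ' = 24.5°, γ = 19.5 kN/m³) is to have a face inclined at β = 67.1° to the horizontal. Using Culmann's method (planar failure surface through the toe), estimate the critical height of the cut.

Culmann's analysis gives the critical failure plane at α_cr = (β + φ')/2 = (67.1 + 24.5)/2 = 45.8°, and the critical height
H_c = (4c'/γ) · sinβ cosφ' / [1 − cos(β − φ')]
    = (4·54.6/19.5) · sin67.1°·cos24.5° / [1 − cos(42.6°)]
    = 11.200 · 0.9212·0.9100 / [1 − 0.7361]
    = 11.200 · 0.8382 / 0.2639
    = 35.57 m

H_c = 35.57 m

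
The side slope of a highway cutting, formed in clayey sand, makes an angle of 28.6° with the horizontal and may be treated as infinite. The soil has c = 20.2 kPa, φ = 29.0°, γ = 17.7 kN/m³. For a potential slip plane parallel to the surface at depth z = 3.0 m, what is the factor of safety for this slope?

FS = 1.92

For an infinite slope with a slip plane parallel to the surface (no pore pressure): FS = [c + γz cos²β tanφ] / [γz sinβ cosβ].
γz = 17.7·3.0 = 53.10 kN/m²
Numerator = 20.2 + 53.10·cos²28.6°·tan29.0° = 20.2 + 53.10·0.7709·0.5543 = 42.889 kPa
Denominator = 53.10·sin28.6°·cos28.6° = 53.10·0.4787·0.8780 = 22.317 kPa
FS = 42.889 / 22.317 = 1.922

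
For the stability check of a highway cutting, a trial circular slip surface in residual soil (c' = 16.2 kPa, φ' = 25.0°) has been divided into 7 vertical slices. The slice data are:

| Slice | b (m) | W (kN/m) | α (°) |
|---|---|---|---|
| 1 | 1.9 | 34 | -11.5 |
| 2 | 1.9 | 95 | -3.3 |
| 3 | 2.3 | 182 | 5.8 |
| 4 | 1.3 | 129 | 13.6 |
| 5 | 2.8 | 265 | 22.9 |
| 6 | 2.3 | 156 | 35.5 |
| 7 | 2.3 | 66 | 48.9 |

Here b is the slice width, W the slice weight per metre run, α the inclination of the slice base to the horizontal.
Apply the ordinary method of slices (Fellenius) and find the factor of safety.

Ordinary method of slices: FS = Σ[c'·Δl_i + (W_i cosα_i)·tanφ'] / Σ W_i sinα_i, with Δl_i = b_i / cosα_i.
Slice 1: Δl = 1.9/cos(-11.5°) = 1.939 m; N'_1 = 34·cos(-11.5°) = 33.3; c'Δl = 31.41; W sinα = -6.8
Slice 2: Δl = 1.9/cos(-3.3°) = 1.903 m; N'_2 = 95·cos(-3.3°) = 94.8; c'Δl = 30.83; W sinα = -5.5
Slice 3: Δl = 2.3/cos5.8° = 2.312 m; N'_3 = 182·cos5.8° = 181.1; c'Δl = 37.45; W sinα = 18.4
Slice 4: Δl = 1.3/cos13.6° = 1.338 m; N'_4 = 129·cos13.6° = 125.4; c'Δl = 21.67; W sinα = 30.3
Slice 5: Δl = 2.8/cos22.9° = 3.040 m; N'_5 = 265·cos22.9° = 244.1; c'Δl = 49.24; W sinα = 103.1
Slice 6: Δl = 2.3/cos35.5° = 2.825 m; N'_6 = 156·cos35.5° = 127.0; c'Δl = 45.77; W sinα = 90.6
Slice 7: Δl = 2.3/cos48.9° = 3.499 m; N'_7 = 66·cos48.9° = 43.4; c'Δl = 56.68; W sinα = 49.7
Σc'Δl = 273.0 kN/m; ΣN' = 849.1 kN/m; ΣW sinα = 279.9 kN/m
Resisting = 273.0 + 849.1·tan25.0° = 273.0 + 395.9 = 669.0 kN/m
FS = 669.0 / 279.9 = 2.390

FS = 2.39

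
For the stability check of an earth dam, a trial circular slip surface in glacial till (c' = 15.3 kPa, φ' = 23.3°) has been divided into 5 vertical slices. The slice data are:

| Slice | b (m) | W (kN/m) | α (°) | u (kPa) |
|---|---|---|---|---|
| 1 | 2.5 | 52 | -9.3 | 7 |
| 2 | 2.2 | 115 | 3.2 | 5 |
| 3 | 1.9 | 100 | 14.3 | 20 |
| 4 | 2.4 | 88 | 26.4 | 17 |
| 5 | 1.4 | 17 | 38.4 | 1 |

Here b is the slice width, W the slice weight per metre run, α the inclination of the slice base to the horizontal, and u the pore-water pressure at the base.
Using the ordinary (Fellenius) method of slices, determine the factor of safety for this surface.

FS = 3.79

Ordinary method of slices: FS = Σ[c'·Δl_i + (W_i cosα_i − u_i·Δl_i)·tanφ'] / Σ W_i sinα_i, with Δl_i = b_i / cosα_i.
Slice 1: Δl = 2.5/cos(-9.3°) = 2.533 m; N'_1 = 52·cos(-9.3°) − 7·2.533 = 33.6; c'Δl = 38.76; W sinα = -8.4
Slice 2: Δl = 2.2/cos3.2° = 2.203 m; N'_2 = 115·cos3.2° − 5·2.203 = 103.8; c'Δl = 33.71; W sinα = 6.4
Slice 3: Δl = 1.9/cos14.3° = 1.961 m; N'_3 = 100·cos14.3° − 20·1.961 = 57.7; c'Δl = 30.00; W sinα = 24.7
Slice 4: Δl = 2.4/cos26.4° = 2.679 m; N'_4 = 88·cos26.4° − 17·2.679 = 33.3; c'Δl = 41.00; W sinα = 39.1
Slice 5: Δl = 1.4/cos38.4° = 1.786 m; N'_5 = 17·cos38.4° − 1·1.786 = 11.5; c'Δl = 27.33; W sinα = 10.6
Σc'Δl = 170.8 kN/m; ΣN' = 239.9 kN/m; ΣW sinα = 72.4 kN/m
Resisting = 170.8 + 239.9·tan23.3° = 170.8 + 103.3 = 274.1 kN/m
FS = 274.1 / 72.4 = 3.786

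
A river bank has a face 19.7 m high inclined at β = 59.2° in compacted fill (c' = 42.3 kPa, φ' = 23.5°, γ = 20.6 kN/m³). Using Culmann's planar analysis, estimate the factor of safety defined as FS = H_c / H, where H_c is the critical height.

FS = 1.75

H_c = (4c'/γ) · sinβ cosφ' / [1 − cos(β − φ')]
    = (4·42.3/20.6) · sin59.2°·cos23.5° / [1 − cos35.7°]
    = 8.214 · 0.7877 / 0.1879 = 34.43 m
FS = H_c / H = 34.43 / 19.7 = 1.748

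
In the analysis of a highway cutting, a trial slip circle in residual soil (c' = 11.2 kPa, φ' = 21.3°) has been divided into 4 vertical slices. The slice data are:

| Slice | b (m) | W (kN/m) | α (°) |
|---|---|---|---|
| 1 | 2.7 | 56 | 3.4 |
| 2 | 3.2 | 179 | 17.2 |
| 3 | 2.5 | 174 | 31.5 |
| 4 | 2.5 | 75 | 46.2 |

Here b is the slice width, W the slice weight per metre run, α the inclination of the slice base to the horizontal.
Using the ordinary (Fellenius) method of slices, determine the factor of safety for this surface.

FS = 1.53

Ordinary method of slices: FS = Σ[c'·Δl_i + (W_i cosα_i)·tanφ'] / Σ W_i sinα_i, with Δl_i = b_i / cosα_i.
Slice 1: Δl = 2.7/cos3.4° = 2.705 m; N'_1 = 56·cos3.4° = 55.9; c'Δl = 30.29; W sinα = 3.3
Slice 2: Δl = 3.2/cos17.2° = 3.350 m; N'_2 = 179·cos17.2° = 171.0; c'Δl = 37.52; W sinα = 52.9
Slice 3: Δl = 2.5/cos31.5° = 2.932 m; N'_3 = 174·cos31.5° = 148.4; c'Δl = 32.84; W sinα = 90.9
Slice 4: Δl = 2.5/cos46.2° = 3.612 m; N'_4 = 75·cos46.2° = 51.9; c'Δl = 40.45; W sinα = 54.1
Σc'Δl = 141.1 kN/m; ΣN' = 427.2 kN/m; ΣW sinα = 201.3 kN/m
Resisting = 141.1 + 427.2·tan21.3° = 141.1 + 166.5 = 307.6 kN/m
FS = 307.6 / 201.3 = 1.528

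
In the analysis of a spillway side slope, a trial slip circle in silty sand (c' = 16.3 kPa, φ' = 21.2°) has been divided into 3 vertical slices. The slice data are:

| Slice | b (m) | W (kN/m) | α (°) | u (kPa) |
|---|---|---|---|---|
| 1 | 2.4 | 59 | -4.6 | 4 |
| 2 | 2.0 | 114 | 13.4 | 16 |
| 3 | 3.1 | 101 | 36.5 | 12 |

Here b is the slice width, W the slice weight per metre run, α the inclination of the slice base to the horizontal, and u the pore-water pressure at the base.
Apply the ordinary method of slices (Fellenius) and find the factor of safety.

Ordinary method of slices: FS = Σ[c'·Δl_i + (W_i cosα_i − u_i·Δl_i)·tanφ'] / Σ W_i sinα_i, with Δl_i = b_i / cosα_i.
Slice 1: Δl = 2.4/cos(-4.6°) = 2.408 m; N'_1 = 59·cos(-4.6°) − 4·2.408 = 49.2; c'Δl = 39.25; W sinα = -4.7
Slice 2: Δl = 2.0/cos13.4° = 2.056 m; N'_2 = 114·cos13.4° − 16·2.056 = 78.0; c'Δl = 33.51; W sinα = 26.4
Slice 3: Δl = 3.1/cos36.5° = 3.856 m; N'_3 = 101·cos36.5° − 12·3.856 = 34.9; c'Δl = 62.86; W sinα = 60.1
Σc'Δl = 135.6 kN/m; ΣN' = 162.1 kN/m; ΣW sinα = 81.8 kN/m
Resisting = 135.6 + 162.1·tan21.2° = 135.6 + 62.9 = 198.5 kN/m
FS = 198.5 / 81.8 = 2.428

FS = 2.43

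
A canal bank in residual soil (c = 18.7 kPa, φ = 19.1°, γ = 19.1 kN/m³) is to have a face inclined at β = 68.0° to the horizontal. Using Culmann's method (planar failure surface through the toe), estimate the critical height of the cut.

Culmann's analysis gives the critical failure plane at α_cr = (β + φ)/2 = (68.0 + 19.1)/2 = 43.5°, and the critical height
H_c = (4c/γ) · sinβ cosφ / [1 − cos(β − φ)]
    = (4·18.7/19.1) · sin68.0°·cos19.1° / [1 − cos(48.9°)]
    = 3.916 · 0.9272·0.9449 / [1 − 0.6574]
    = 3.916 · 0.8761 / 0.3426
    = 10.01 m

H_c = 10.01 m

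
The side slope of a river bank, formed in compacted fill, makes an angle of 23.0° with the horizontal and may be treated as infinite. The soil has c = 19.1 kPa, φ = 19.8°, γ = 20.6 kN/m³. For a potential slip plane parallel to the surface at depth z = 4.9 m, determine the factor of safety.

FS = 1.37

For an infinite slope with a slip plane parallel to the surface (no pore pressure): FS = [c + γz cos²β tanφ] / [γz sinβ cosβ].
γz = 20.6·4.9 = 100.94 kN/m²
Numerator = 19.1 + 100.94·cos²23.0°·tan19.8° = 19.1 + 100.94·0.8473·0.3600 = 49.892 kPa
Denominator = 100.94·sin23.0°·cos23.0° = 100.94·0.3907·0.9205 = 36.305 kPa
FS = 49.892 / 36.305 = 1.374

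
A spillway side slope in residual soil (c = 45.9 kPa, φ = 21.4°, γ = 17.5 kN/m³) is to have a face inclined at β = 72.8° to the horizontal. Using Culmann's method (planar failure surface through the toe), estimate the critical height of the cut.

Culmann's analysis gives the critical failure plane at α_cr = (β + φ)/2 = (72.8 + 21.4)/2 = 47.1°, and the critical height
H_c = (4c/γ) · sinβ cosφ / [1 − cos(β − φ)]
    = (4·45.9/17.5) · sin72.8°·cos21.4° / [1 − cos(51.4°)]
    = 10.491 · 0.9553·0.9311 / [1 − 0.6239]
    = 10.491 · 0.8894 / 0.3761
    = 24.81 m

H_c = 24.81 m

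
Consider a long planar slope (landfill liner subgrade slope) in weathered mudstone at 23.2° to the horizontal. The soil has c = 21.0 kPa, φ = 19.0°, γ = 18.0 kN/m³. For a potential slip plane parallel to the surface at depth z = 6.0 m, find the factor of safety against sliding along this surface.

FS = 1.34

For an infinite slope with a slip plane parallel to the surface (no pore pressure): FS = [c + γz cos²β tanφ] / [γz sinβ cosβ].
γz = 18.0·6.0 = 108.00 kN/m²
Numerator = 21.0 + 108.00·cos²23.2°·tan19.0° = 21.0 + 108.00·0.8448·0.3443 = 52.416 kPa
Denominator = 108.00·sin23.2°·cos23.2° = 108.00·0.3939·0.9191 = 39.105 kPa
FS = 52.416 / 39.105 = 1.340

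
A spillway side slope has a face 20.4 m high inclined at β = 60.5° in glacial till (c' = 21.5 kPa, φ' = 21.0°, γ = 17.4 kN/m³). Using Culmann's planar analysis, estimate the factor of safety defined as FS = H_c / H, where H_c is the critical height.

H_c = (4c'/γ) · sinβ cosφ' / [1 − cos(β − φ')]
    = (4·21.5/17.4) · sin60.5°·cos21.0° / [1 − cos39.5°]
    = 4.943 · 0.8125 / 0.2284 = 17.59 m
FS = H_c / H = 17.59 / 20.4 = 0.862

FS = 0.86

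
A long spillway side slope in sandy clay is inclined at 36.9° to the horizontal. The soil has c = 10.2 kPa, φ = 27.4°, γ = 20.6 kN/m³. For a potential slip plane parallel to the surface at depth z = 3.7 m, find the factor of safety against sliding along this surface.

For an infinite slope with a slip plane parallel to the surface (no pore pressure): FS = [c + γz cos²β tanφ] / [γz sinβ cosβ].
γz = 20.6·3.7 = 76.22 kN/m²
Numerator = 10.2 + 76.22·cos²36.9°·tan27.4° = 10.2 + 76.22·0.6395·0.5184 = 35.466 kPa
Denominator = 76.22·sin36.9°·cos36.9° = 76.22·0.6004·0.7997 = 36.597 kPa
FS = 35.466 / 36.597 = 0.969

FS = 0.97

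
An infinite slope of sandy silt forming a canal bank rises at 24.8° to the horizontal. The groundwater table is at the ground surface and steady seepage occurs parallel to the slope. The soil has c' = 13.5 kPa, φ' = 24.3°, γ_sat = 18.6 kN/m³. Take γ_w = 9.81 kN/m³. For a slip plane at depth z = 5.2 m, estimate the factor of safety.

FS = 0.83

With seepage parallel to the slope and the water table at the surface, the effective normal stress on the slip plane uses the buoyant unit weight γ' = γ_sat − γ_w while the driving shear stress uses γ_sat:
FS = [c' + γ' z cos²β tanφ'] / [γ_sat z sinβ cosβ]
γ' = 18.6 − 9.81 = 8.79 kN/m³
Numerator = 13.5 + 8.79·5.2·cos²24.8°·tan24.3° = 13.5 + 8.79·5.2·0.8241·0.4515 = 30.507 kPa
Denominator = 18.6·5.2·sin24.8°·cos24.8° = 18.6·5.2·0.4195·0.9078 = 36.828 kPa
FS = 30.507 / 36.828 = 0.828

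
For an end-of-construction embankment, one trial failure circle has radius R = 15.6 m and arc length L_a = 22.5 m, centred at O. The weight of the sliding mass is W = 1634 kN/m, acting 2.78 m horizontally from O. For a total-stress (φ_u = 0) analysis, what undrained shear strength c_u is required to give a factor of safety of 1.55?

FS = c_u·L_a·R / (W·d), so c_u = FS·W·d / (L_a·R).
c_u = 1.55·1634·2.78 / (22.50·15.6) = 7040.9 / 351.00 = 20.06 kPa

c_u = 20.1 kPa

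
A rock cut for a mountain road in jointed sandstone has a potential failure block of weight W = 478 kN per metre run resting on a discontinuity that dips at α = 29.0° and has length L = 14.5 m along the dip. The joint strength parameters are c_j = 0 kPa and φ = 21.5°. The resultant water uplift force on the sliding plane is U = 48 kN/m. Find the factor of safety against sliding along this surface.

Resolving the block weight along and normal to the plane and applying the Mohr–Coulomb strength on the joint:
N' = W cosα − U = 478·cos29.0° − 48 = 370.1 kN/m
Driving force T = W sinα = 478·sin29.0° = 231.7 kN/m
Resisting force R = c_j·L + N'·tanφ = 0·14.5 + 370.1·tan21.5° = 0.0 + 145.8 = 145.8 kN/m
FS = R / T = 145.8 / 231.7 = 0.629

FS = 0.63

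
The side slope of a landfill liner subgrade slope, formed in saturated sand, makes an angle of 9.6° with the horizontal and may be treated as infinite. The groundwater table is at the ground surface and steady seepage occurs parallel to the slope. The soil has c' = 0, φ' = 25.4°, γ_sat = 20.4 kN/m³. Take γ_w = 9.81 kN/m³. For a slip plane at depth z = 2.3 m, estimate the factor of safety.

FS = 1.46

With seepage parallel to the slope and the water table at the surface, the effective normal stress on the slip plane uses the buoyant unit weight γ' = γ_sat − γ_w while the driving shear stress uses γ_sat:
FS = [c' + γ' z cos²β tanφ'] / [γ_sat z sinβ cosβ]
(For c' = 0 this reduces to FS = (γ'/γ_sat)·tanφ'/tanβ.)
γ' = 20.4 − 9.81 = 10.59 kN/m³
Numerator = 0.0 + 10.59·2.3·cos²9.6°·tan25.4° = 0.0 + 10.59·2.3·0.9722·0.4748 = 11.244 kPa
Denominator = 20.4·2.3·sin9.6°·cos9.6° = 20.4·2.3·0.1668·0.9860 = 7.715 kPa
FS = 11.244 / 7.715 = 1.457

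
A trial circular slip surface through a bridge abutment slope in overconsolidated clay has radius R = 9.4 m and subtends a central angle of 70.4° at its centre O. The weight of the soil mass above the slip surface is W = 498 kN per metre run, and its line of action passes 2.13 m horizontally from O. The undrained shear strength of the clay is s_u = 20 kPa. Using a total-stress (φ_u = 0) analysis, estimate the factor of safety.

FS = 2.05

Taking moments about the centre O, the resisting moment is provided by the undrained shear strength acting along the arc:
Arc length L_a = R·θ = 9.4·(70.4°·π/180) = 9.4·1.2287 = 11.55 m
M_R = s_u·L_a·R = 20·11.55·9.4 = 2171.4 kN·m/m
M_D = W·d = 498·2.13 = 1060.7 kN·m/m
FS = M_R / M_D = 2171.4 / 1060.7 = 2.047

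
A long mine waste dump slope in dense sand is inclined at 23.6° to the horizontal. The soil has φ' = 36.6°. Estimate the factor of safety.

For a dry cohesionless infinite slope the factor of safety is FS = tanφ' / tanβ.
FS = tan36.6° / tan23.6° = 0.7427 / 0.4369 = 1.700

FS = 1.70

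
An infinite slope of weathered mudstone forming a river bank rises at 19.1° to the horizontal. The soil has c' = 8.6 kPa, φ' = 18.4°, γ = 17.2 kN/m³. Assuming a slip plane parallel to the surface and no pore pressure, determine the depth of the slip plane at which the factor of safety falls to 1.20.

z = 6.76 m

Setting FS = 1.20 in FS = [c' + γz cos²β tanφ'] / [γz sinβ cosβ] and solving for z:
z = c' / [γ cosβ (FS·sinβ − cosβ·tanφ')]
  = 8.6 / [17.2·cos19.1°·(1.20·sin19.1° − cos19.1°·tan18.4°)]
  = 8.6 / [17.2·0.9449·(1.20·0.3272 − 0.9449·0.3327)]
  = 8.6 / 1.2729 = 6.756 m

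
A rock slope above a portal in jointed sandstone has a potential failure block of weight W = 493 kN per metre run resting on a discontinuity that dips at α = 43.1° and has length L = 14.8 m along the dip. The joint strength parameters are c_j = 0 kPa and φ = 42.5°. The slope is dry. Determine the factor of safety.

Resolving the block weight along and normal to the plane and applying the Mohr–Coulomb strength on the joint:
N' = W cosα = 493·cos43.1° = 360.0 kN/m
Driving force T = W sinα = 493·sin43.1° = 336.9 kN/m
Resisting force R = c_j·L + N'·tanφ = 0·14.8 + 360.0·tan42.5° = 0.0 + 329.9 = 329.9 kN/m
FS = R / T = 329.9 / 336.9 = 0.979

FS = 0.98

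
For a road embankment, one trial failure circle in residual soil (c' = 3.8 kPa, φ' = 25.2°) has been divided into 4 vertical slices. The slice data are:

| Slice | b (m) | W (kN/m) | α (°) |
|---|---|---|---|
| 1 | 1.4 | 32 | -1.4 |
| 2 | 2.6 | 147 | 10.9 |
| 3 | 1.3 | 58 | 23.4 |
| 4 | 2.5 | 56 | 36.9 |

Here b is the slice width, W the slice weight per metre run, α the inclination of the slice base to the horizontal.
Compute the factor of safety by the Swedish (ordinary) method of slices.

Ordinary method of slices: FS = Σ[c'·Δl_i + (W_i cosα_i)·tanφ'] / Σ W_i sinα_i, with Δl_i = b_i / cosα_i.
Slice 1: Δl = 1.4/cos(-1.4°) = 1.400 m; N'_1 = 32·cos(-1.4°) = 32.0; c'Δl = 5.32; W sinα = -0.8
Slice 2: Δl = 2.6/cos10.9° = 2.648 m; N'_2 = 147·cos10.9° = 144.3; c'Δl = 10.06; W sinα = 27.8
Slice 3: Δl = 1.3/cos23.4° = 1.417 m; N'_3 = 58·cos23.4° = 53.2; c'Δl = 5.38; W sinα = 23.0
Slice 4: Δl = 2.5/cos36.9° = 3.126 m; N'_4 = 56·cos36.9° = 44.8; c'Δl = 11.88; W sinα = 33.6
Σc'Δl = 32.6 kN/m; ΣN' = 274.4 kN/m; ΣW sinα = 83.7 kN/m
Resisting = 32.6 + 274.4·tan25.2° = 32.6 + 129.1 = 161.7 kN/m
FS = 161.7 / 83.7 = 1.933

FS = 1.93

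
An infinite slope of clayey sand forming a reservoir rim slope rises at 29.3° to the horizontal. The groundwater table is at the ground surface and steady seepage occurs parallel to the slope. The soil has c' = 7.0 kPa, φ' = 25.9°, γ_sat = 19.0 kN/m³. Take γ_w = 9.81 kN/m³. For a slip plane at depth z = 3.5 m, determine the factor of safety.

With seepage parallel to the slope and the water table at the surface, the effective normal stress on the slip plane uses the buoyant unit weight γ' = γ_sat − γ_w while the driving shear stress uses γ_sat:
FS = [c' + γ' z cos²β tanφ'] / [γ_sat z sinβ cosβ]
γ' = 19.0 − 9.81 = 9.19 kN/m³
Numerator = 7.0 + 9.19·3.5·cos²29.3°·tan25.9° = 7.0 + 9.19·3.5·0.7605·0.4856 = 18.878 kPa
Denominator = 19.0·3.5·sin29.3°·cos29.3° = 19.0·3.5·0.4894·0.8721 = 28.381 kPa
FS = 18.878 / 28.381 = 0.665

FS = 0.67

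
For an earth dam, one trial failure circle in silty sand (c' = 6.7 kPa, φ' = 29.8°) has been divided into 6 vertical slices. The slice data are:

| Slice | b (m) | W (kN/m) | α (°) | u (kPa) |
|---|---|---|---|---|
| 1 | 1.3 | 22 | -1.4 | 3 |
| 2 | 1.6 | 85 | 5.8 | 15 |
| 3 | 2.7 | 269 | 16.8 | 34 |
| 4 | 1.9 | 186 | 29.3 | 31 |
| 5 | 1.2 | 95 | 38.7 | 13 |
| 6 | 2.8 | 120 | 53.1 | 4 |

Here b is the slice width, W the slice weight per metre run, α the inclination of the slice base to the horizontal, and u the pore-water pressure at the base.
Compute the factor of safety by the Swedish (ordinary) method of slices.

FS = 1.05

Ordinary method of slices: FS = Σ[c'·Δl_i + (W_i cosα_i − u_i·Δl_i)·tanφ'] / Σ W_i sinα_i, with Δl_i = b_i / cosα_i.
Slice 1: Δl = 1.3/cos(-1.4°) = 1.300 m; N'_1 = 22·cos(-1.4°) − 3·1.300 = 18.1; c'Δl = 8.71; W sinα = -0.5
Slice 2: Δl = 1.6/cos5.8° = 1.608 m; N'_2 = 85·cos5.8° − 15·1.608 = 60.4; c'Δl = 10.78; W sinα = 8.6
Slice 3: Δl = 2.7/cos16.8° = 2.820 m; N'_3 = 269·cos16.8° − 34·2.820 = 161.6; c'Δl = 18.90; W sinα = 77.7
Slice 4: Δl = 1.9/cos29.3° = 2.179 m; N'_4 = 186·cos29.3° − 31·2.179 = 94.7; c'Δl = 14.60; W sinα = 91.0
Slice 5: Δl = 1.2/cos38.7° = 1.538 m; N'_5 = 95·cos38.7° − 13·1.538 = 54.2; c'Δl = 10.30; W sinα = 59.4
Slice 6: Δl = 2.8/cos53.1° = 4.663 m; N'_6 = 120·cos53.1° − 4·4.663 = 53.4; c'Δl = 31.24; W sinα = 96.0
Σc'Δl = 94.5 kN/m; ΣN' = 442.4 kN/m; ΣW sinα = 332.2 kN/m
Resisting = 94.5 + 442.4·tan29.8° = 94.5 + 253.3 = 347.9 kN/m
FS = 347.9 / 332.2 = 1.047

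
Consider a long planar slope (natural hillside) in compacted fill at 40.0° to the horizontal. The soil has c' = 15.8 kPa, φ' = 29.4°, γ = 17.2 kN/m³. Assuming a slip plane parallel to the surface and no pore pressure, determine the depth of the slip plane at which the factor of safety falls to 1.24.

z = 3.28 m

Setting FS = 1.24 in FS = [c' + γz cos²β tanφ'] / [γz sinβ cosβ] and solving for z:
z = c' / [γ cosβ (FS·sinβ − cosβ·tanφ')]
  = 15.8 / [17.2·cos40.0°·(1.24·sin40.0° − cos40.0°·tan29.4°)]
  = 15.8 / [17.2·0.7660·(1.24·0.6428 − 0.7660·0.5635)]
  = 15.8 / 4.8147 = 3.282 m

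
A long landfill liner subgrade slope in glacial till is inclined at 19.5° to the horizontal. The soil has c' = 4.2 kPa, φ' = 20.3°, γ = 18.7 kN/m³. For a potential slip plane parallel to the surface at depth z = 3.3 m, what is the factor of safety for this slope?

For an infinite slope with a slip plane parallel to the surface (no pore pressure): FS = [c' + γz cos²β tanφ'] / [γz sinβ cosβ].
γz = 18.7·3.3 = 61.71 kN/m²
Numerator = 4.2 + 61.71·cos²19.5°·tan20.3° = 4.2 + 61.71·0.8886·0.3699 = 24.484 kPa
Denominator = 61.71·sin19.5°·cos19.5° = 61.71·0.3338·0.9426 = 19.418 kPa
FS = 24.484 / 19.418 = 1.261

FS = 1.26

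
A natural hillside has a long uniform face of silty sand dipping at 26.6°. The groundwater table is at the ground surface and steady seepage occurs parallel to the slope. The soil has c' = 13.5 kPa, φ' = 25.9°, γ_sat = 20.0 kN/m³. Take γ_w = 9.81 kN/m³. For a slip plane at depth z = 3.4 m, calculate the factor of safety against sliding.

FS = 0.99

With seepage parallel to the slope and the water table at the surface, the effective normal stress on the slip plane uses the buoyant unit weight γ' = γ_sat − γ_w while the driving shear stress uses γ_sat:
FS = [c' + γ' z cos²β tanφ'] / [γ_sat z sinβ cosβ]
γ' = 20.0 − 9.81 = 10.19 kN/m³
Numerator = 13.5 + 10.19·3.4·cos²26.6°·tan25.9° = 13.5 + 10.19·3.4·0.7995·0.4856 = 26.950 kPa
Denominator = 20.0·3.4·sin26.6°·cos26.6° = 20.0·3.4·0.4478·0.8942 = 27.225 kPa
FS = 26.950 / 27.225 = 0.990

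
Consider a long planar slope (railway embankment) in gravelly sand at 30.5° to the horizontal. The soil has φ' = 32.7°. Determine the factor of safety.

FS = 1.09

For a dry cohesionless infinite slope the factor of safety is FS = tanφ' / tanβ.
FS = tan32.7° / tan30.5° = 0.6420 / 0.5890 = 1.090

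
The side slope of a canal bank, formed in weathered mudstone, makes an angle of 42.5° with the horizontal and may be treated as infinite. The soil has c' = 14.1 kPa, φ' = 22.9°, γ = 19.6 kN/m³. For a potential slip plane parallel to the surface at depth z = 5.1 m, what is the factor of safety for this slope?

For an infinite slope with a slip plane parallel to the surface (no pore pressure): FS = [c' + γz cos²β tanφ'] / [γz sinβ cosβ].
γz = 19.6·5.1 = 99.96 kN/m²
Numerator = 14.1 + 99.96·cos²42.5°·tan22.9° = 14.1 + 99.96·0.5436·0.4224 = 37.052 kPa
Denominator = 99.96·sin42.5°·cos42.5° = 99.96·0.6756·0.7373 = 49.790 kPa
FS = 37.052 / 49.790 = 0.744

FS = 0.74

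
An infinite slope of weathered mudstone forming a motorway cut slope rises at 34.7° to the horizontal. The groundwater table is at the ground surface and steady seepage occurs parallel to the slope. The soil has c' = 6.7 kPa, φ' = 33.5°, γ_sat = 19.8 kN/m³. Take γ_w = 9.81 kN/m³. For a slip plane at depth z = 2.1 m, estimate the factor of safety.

FS = 0.83

With seepage parallel to the slope and the water table at the surface, the effective normal stress on the slip plane uses the buoyant unit weight γ' = γ_sat − γ_w while the driving shear stress uses γ_sat:
FS = [c' + γ' z cos²β tanφ'] / [γ_sat z sinβ cosβ]
γ' = 19.8 − 9.81 = 9.99 kN/m³
Numerator = 6.7 + 9.99·2.1·cos²34.7°·tan33.5° = 6.7 + 9.99·2.1·0.6759·0.6619 = 16.086 kPa
Denominator = 19.8·2.1·sin34.7°·cos34.7° = 19.8·2.1·0.5693·0.8221 = 19.461 kPa
FS = 16.086 / 19.461 = 0.827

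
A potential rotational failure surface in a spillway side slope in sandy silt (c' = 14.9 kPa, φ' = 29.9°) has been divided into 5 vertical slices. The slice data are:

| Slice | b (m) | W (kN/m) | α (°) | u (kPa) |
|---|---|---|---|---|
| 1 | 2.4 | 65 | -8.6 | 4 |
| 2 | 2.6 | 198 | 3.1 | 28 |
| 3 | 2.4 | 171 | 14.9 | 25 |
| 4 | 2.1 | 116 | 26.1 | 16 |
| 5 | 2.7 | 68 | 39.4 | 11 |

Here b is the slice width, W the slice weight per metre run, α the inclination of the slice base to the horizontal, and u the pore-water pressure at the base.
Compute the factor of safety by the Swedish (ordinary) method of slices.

Ordinary method of slices: FS = Σ[c'·Δl_i + (W_i cosα_i − u_i·Δl_i)·tanφ'] / Σ W_i sinα_i, with Δl_i = b_i / cosα_i.
Slice 1: Δl = 2.4/cos(-8.6°) = 2.427 m; N'_1 = 65·cos(-8.6°) − 4·2.427 = 54.6; c'Δl = 36.17; W sinα = -9.7
Slice 2: Δl = 2.6/cos3.1° = 2.604 m; N'_2 = 198·cos3.1° − 28·2.604 = 124.8; c'Δl = 38.80; W sinα = 10.7
Slice 3: Δl = 2.4/cos14.9° = 2.484 m; N'_3 = 171·cos14.9° − 25·2.484 = 103.2; c'Δl = 37.00; W sinα = 44.0
Slice 4: Δl = 2.1/cos26.1° = 2.338 m; N'_4 = 116·cos26.1° − 16·2.338 = 66.8; c'Δl = 34.84; W sinα = 51.0
Slice 5: Δl = 2.7/cos39.4° = 3.494 m; N'_5 = 68·cos39.4° − 11·3.494 = 14.1; c'Δl = 52.06; W sinα = 43.2
Σc'Δl = 198.9 kN/m; ΣN' = 363.4 kN/m; ΣW sinα = 139.2 kN/m
Resisting = 198.9 + 363.4·tan29.9° = 198.9 + 209.0 = 407.8 kN/m
FS = 407.8 / 139.2 = 2.931

FS = 2.93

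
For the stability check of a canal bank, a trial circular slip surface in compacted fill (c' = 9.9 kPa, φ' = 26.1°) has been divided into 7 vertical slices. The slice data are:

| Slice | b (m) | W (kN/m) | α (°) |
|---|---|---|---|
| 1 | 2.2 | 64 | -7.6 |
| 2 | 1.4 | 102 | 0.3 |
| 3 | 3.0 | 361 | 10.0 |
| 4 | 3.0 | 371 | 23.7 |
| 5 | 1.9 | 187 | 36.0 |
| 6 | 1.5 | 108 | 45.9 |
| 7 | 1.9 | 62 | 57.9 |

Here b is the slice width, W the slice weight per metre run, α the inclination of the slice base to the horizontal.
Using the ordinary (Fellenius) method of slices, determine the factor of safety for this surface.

FS = 1.64

Ordinary method of slices: FS = Σ[c'·Δl_i + (W_i cosα_i)·tanφ'] / Σ W_i sinα_i, with Δl_i = b_i / cosα_i.
Slice 1: Δl = 2.2/cos(-7.6°) = 2.219 m; N'_1 = 64·cos(-7.6°) = 63.4; c'Δl = 21.97; W sinα = -8.5
Slice 2: Δl = 1.4/cos0.3° = 1.400 m; N'_2 = 102·cos0.3° = 102.0; c'Δl = 13.86; W sinα = 0.5
Slice 3: Δl = 3.0/cos10.0° = 3.046 m; N'_3 = 361·cos10.0° = 355.5; c'Δl = 30.16; W sinα = 62.7
Slice 4: Δl = 3.0/cos23.7° = 3.276 m; N'_4 = 371·cos23.7° = 339.7; c'Δl = 32.44; W sinα = 149.1
Slice 5: Δl = 1.9/cos36.0° = 2.349 m; N'_5 = 187·cos36.0° = 151.3; c'Δl = 23.25; W sinα = 109.9
Slice 6: Δl = 1.5/cos45.9° = 2.155 m; N'_6 = 108·cos45.9° = 75.2; c'Δl = 21.34; W sinα = 77.6
Slice 7: Δl = 1.9/cos57.9° = 3.575 m; N'_7 = 62·cos57.9° = 32.9; c'Δl = 35.40; W sinα = 52.5
Σc'Δl = 178.4 kN/m; ΣN' = 1120.1 kN/m; ΣW sinα = 443.9 kN/m
Resisting = 178.4 + 1120.1·tan26.1° = 178.4 + 548.7 = 727.1 kN/m
FS = 727.1 / 443.9 = 1.638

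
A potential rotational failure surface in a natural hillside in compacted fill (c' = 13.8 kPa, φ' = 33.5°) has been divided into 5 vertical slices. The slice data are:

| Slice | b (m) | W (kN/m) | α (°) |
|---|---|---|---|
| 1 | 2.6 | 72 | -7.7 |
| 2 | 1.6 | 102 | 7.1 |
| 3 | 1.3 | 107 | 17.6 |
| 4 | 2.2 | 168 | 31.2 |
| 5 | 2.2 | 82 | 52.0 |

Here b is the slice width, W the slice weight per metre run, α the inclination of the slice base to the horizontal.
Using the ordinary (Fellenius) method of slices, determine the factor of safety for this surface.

Ordinary method of slices: FS = Σ[c'·Δl_i + (W_i cosα_i)·tanφ'] / Σ W_i sinα_i, with Δl_i = b_i / cosα_i.
Slice 1: Δl = 2.6/cos(-7.7°) = 2.624 m; N'_1 = 72·cos(-7.7°) = 71.4; c'Δl = 36.21; W sinα = -9.6
Slice 2: Δl = 1.6/cos7.1° = 1.612 m; N'_2 = 102·cos7.1° = 101.2; c'Δl = 22.25; W sinα = 12.6
Slice 3: Δl = 1.3/cos17.6° = 1.364 m; N'_3 = 107·cos17.6° = 102.0; c'Δl = 18.82; W sinα = 32.4
Slice 4: Δl = 2.2/cos31.2° = 2.572 m; N'_4 = 168·cos31.2° = 143.7; c'Δl = 35.49; W sinα = 87.0
Slice 5: Δl = 2.2/cos52.0° = 3.573 m; N'_5 = 82·cos52.0° = 50.5; c'Δl = 49.31; W sinα = 64.6
Σc'Δl = 162.1 kN/m; ΣN' = 468.7 kN/m; ΣW sinα = 187.0 kN/m
Resisting = 162.1 + 468.7·tan33.5° = 162.1 + 310.3 = 472.3 kN/m
FS = 472.3 / 187.0 = 2.526

FS = 2.53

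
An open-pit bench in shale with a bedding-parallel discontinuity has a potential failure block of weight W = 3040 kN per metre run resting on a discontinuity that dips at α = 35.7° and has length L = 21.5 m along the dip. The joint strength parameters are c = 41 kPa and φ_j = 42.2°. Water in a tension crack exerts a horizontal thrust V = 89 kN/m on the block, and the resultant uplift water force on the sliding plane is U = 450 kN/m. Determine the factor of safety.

FS = 1.44

Resolving the block weight along and normal to the plane and applying the Mohr–Coulomb strength on the joint:
N' = W cosα − U − V sinα = 3040·cos35.7° − 450 − 89·sin35.7° = 1966.8 kN/m
Driving force T = W sinα + V cosα = 3040·sin35.7° + 89·cos35.7° = 1846.2 kN/m
Resisting force R = c·L + N'·tanφ_j = 41·21.5 + 1966.8·tan42.2° = 881.5 + 1783.4 = 2664.9 kN/m
FS = R / T = 2664.9 / 1846.2 = 1.443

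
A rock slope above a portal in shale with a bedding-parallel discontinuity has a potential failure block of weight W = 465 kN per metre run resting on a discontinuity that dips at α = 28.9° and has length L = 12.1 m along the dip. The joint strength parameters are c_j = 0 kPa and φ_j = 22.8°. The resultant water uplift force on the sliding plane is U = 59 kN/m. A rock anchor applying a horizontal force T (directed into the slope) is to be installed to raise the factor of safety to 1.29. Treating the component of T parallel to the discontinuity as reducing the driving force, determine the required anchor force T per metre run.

Resolving forces along and normal to the sliding plane, with the horizontal anchor force T adding T·sinα to the effective normal force and T·cosα acting up the plane against the driving force:
FS = [c_jL + (W cosα − U + T sinα) tanφ_j] / [W sinα − T cosα]
Without the anchor: N' = 348.1 kN/m, driving T_d = 224.7 kN/m, resisting R = 0·12.1 + 348.1·tan22.8° = 146.3 kN/m, FS = 0.65.
Setting FS = 1.29 and solving for T:
1.29·(224.7 − T cos28.9°) = 146.3 + T sin28.9°·tan22.8°
T·(sin28.9°·tan22.8° + 1.29·cos28.9°) = 1.29·224.7 − 146.3
T·(0.4833·0.4204 + 1.29·0.8755) = 289.9 − 146.3 = 143.6
T·1.3325 = 143.6
T = 107.7 kN/m

T = 108 kN/m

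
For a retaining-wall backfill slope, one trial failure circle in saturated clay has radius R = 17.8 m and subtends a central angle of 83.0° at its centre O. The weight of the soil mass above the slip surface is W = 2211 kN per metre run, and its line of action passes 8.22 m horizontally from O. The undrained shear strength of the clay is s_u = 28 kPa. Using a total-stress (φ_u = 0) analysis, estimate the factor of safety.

Taking moments about the centre O, the resisting moment is provided by the undrained shear strength acting along the arc:
Arc length L_a = R·θ = 17.8·(83.0°·π/180) = 17.8·1.4486 = 25.79 m
M_R = s_u·L_a·R = 28·25.79·17.8 = 12851.5 kN·m/m
M_D = W·d = 2211·8.22 = 18174.4 kN·m/m
FS = M_R / M_D = 12851.5 / 18174.4 = 0.707

FS = 0.71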